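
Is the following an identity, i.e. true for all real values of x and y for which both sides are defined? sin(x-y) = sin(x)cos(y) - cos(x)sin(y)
Claim: sin(x-y) = sin(x)cos(y) - cos(x)sin(y).
Reasoning: Replace y by -y in sin(x+y) = sin(x)cos(y) + cos(x)sin(y) and use cos(-y) = cos(y), sin(-y) = -sin(y): sin(x-y) = sin(x)cos(y) - cos(x)sin(y).
So the two sides agree for all real values of x and y for which both sides are defined.

Conclusion: Yes, this is an identity.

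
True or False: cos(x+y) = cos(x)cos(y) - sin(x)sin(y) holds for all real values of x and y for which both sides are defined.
True.

Claim: cos(x+y) = cos(x)cos(y) - sin(x)sin(y).
Reasoning: By Euler's formula e^(i(x+y)) = e^(ix)·e^(iy) = (cos x + i·sin x)(cos y + i·sin y). The real part of the left side is cos(x+y); the real part of the product is cos(x)cos(y) - sin(x)sin(y) (since i·i = -1).
So the two sides agree for all real values of x and y for which both sides are defined.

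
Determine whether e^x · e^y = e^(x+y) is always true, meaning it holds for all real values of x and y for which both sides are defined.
Claim: e^x · e^y = e^(x+y).
Reasoning: This is the law of exponents for a common base: multiplying powers adds exponents. E.g. from the series, (Σ x^j/j!)(Σ y^k/k!) = Σ_m (Σ_{j+k=m} x^j y^k/(j!k!)) = Σ_m (x+y)^m/m! by the binomial theorem.
So the two sides agree for all real values of x and y for which both sides are defined.

Conclusion: Yes, this is an identity.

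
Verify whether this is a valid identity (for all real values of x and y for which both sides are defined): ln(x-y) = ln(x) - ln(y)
Claim: ln(x-y) = ln(x) - ln(y).
Test a specific point where both sides are defined: x = 1, y = 1/2.
LHS = ln(x-y) ≈ -0.6931
RHS = ln(x) - ln(y) ≈ 0.6931
Since -0.6931 ≠ 0.6931, the equation fails at this point, so it cannot hold for all real values of x and y for which both sides are defined.
ln(x) - ln(y) = ln(x/y), not ln(x-y).

Conclusion: No, this is NOT an identity.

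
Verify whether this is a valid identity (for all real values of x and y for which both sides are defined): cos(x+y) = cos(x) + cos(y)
No, this is NOT an identity.

Claim: cos(x+y) = cos(x) + cos(y).
Test a specific point where both sides are defined: x = π/2, y = 2π/3.
LHS = cos(x+y) ≈ -0.8660
RHS = cos(x) + cos(y) ≈ -0.5000
Since -0.8660 ≠ -0.5000, the equation fails at this point, so it cannot hold for all real values of x and y for which both sides are defined.
The correct expansion is cos(x+y) = cos(x)cos(y) - sin(x)sin(y); cosine is not additive.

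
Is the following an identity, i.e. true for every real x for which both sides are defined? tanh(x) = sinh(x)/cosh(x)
Yes, this is an identity.

Claim: tanh(x) = sinh(x)/cosh(x).
Reasoning: tanh(x) is defined as sinh(x)/cosh(x) = (e^x - e^-x)/(e^x + e^-x); cosh(x) ≥ 1 is never zero, so this holds for every real x.
So the two sides agree for every real x for which both sides are defined.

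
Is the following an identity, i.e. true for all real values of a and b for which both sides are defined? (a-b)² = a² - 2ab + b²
Claim: (a-b)² = a² - 2ab + b².
Reasoning: Expand: (a-b)² = (a-b)(a-b) = a·a - a·b - b·a + b·b = a² - 2ab + b².
So the two sides agree for all real values of a and b for which both sides are defined.

Conclusion: Yes, this is an identity.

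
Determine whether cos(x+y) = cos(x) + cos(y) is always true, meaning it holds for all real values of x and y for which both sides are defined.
Claim: cos(x+y) = cos(x) + cos(y).
Test a specific point where both sides are defined: x = -π/2, y = π/3.
LHS = cos(x+y) ≈ 0.8660
RHS = cos(x) + cos(y) ≈ 0.5000
Since 0.8660 ≠ 0.5000, the equation fails at this point, so it cannot hold for all real values of x and y for which both sides are defined.
The correct expansion is cos(x+y) = cos(x)cos(y) - sin(x)sin(y); cosine is not additive.

Conclusion: No, this is NOT an identity.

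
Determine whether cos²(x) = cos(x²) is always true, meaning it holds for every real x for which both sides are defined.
Claim: cos²(x) = cos(x²).
Test a specific point where both sides are defined: x = -π/2.
LHS = cos²(x) ≈ 0.0000
RHS = cos(x²) ≈ -0.7812
Since 0.0000 ≠ -0.7812, the equation fails at this point, so it cannot hold for every real x for which both sides are defined.
cos²(x) means (cos x)², squaring the output; cos(x²) squares the input. These are different functions.

Conclusion: No, this is NOT an identity.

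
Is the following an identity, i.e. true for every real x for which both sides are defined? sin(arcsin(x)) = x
Claim: sin(arcsin(x)) = x.
Reasoning: For -1 ≤ x ≤ 1 (where arcsin is defined), arcsin(x) is by definition an angle whose sine equals x. Taking the sine of that angle returns x. (Note the other order, arcsin(sin x) = x, is NOT an identity.)
So the two sides agree for every real x for which both sides are defined.

Conclusion: Yes, this is an identity.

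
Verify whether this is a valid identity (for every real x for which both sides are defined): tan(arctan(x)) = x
Claim: tan(arctan(x)) = x.
Reasoning: For every real x, arctan(x) is by definition the angle in (-π/2, π/2) whose tangent equals x. Taking the tangent of that angle returns x.
So the two sides agree for every real x for which both sides are defined.

Conclusion: Yes, this is an identity.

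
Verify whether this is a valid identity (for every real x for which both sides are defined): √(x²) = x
Claim: √(x²) = x.
Test a specific point where both sides are defined: x = -3.
LHS = √(x²) ≈ 3.0000
RHS = x ≈ -3.0000
Since 3.0000 ≠ -3.0000, the equation fails at this point, so it cannot hold for every real x for which both sides are defined.
√(x²) = |x|, which differs from x whenever x < 0 (both sides are defined for every real x).

Conclusion: No, this is NOT an identity.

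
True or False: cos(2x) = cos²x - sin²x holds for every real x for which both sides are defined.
True.

Claim: cos(2x) = cos²x - sin²x.
Reasoning: Put y = x in the addition formula cos(x+y) = cos(x)cos(y) - sin(x)sin(y): cos(2x) = cos²x - sin²x.
So the two sides agree for every real x for which both sides are defined.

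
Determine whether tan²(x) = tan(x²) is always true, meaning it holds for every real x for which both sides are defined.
Claim: tan²(x) = tan(x²).
Test a specific point where both sides are defined: x = 3π/4.
LHS = tan²(x) ≈ 1.0000
RHS = tan(x²) ≈ -0.8977
Since 1.0000 ≠ -0.8977, the equation fails at this point, so it cannot hold for every real x for which both sides are defined.
tan²(x) means (tan x)², squaring the output; tan(x²) squares the input. These are different functions.

Conclusion: No, this is NOT an identity.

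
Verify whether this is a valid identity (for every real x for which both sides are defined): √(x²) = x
Claim: √(x²) = x.
Test a specific point where both sides are defined: x = -2.
LHS = √(x²) ≈ 2.0000
RHS = x ≈ -2.0000
Since 2.0000 ≠ -2.0000, the equation fails at this point, so it cannot hold for every real x for which both sides are defined.
√(x²) = |x|, which differs from x whenever x < 0 (both sides are defined for every real x).

Conclusion: No, this is NOT an identity.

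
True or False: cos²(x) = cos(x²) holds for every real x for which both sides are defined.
False.

Claim: cos²(x) = cos(x²).
Test a specific point where both sides are defined: x = -π/6.
LHS = cos²(x) ≈ 0.7500
RHS = cos(x²) ≈ 0.9627
Since 0.7500 ≠ 0.9627, the equation fails at this point, so it cannot hold for every real x for which both sides are defined.
cos²(x) means (cos x)², squaring the output; cos(x²) squares the input. These are different functions.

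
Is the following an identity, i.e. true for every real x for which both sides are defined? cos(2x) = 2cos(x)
No, this is NOT an identity.

Claim: cos(2x) = 2cos(x).
Test a specific point where both sides are defined: x = 2π/3.
LHS = cos(2x) ≈ -0.5000
RHS = 2cos(x) ≈ -1.0000
Since -0.5000 ≠ -1.0000, the equation fails at this point, so it cannot hold for every real x for which both sides are defined.
The correct double-angle formula is cos(2x) = cos²x - sin²x.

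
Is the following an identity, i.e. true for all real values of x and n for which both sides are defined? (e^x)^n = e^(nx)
Claim: (e^x)^n = e^(nx).
Reasoning: e^x is a positive real number, and for a positive base B and real exponent n, B^n = e^(n·ln B). With B = e^x, ln B = x, so (e^x)^n = e^(n·x).
So the two sides agree for all real values of x and n for which both sides are defined.

Conclusion: Yes, this is an identity.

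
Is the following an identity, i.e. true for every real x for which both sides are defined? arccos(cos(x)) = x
No, this is NOT an identity.

Claim: arccos(cos(x)) = x.
Test a specific point where both sides are defined: x = -π/6.
LHS = arccos(cos(x)) ≈ 0.5236
RHS = x ≈ -0.5236
Since 0.5236 ≠ -0.5236, the equation fails at this point, so it cannot hold for every real x for which both sides are defined.
arccos only returns values in [0, π], so arccos(cos(x)) = x holds only for x in that interval, not for all real x.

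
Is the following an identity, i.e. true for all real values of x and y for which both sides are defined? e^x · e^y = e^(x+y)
Yes, this is an identity.

Claim: e^x · e^y = e^(x+y).
Reasoning: This is the law of exponents for a common base: multiplying powers adds exponents. E.g. from the series, (Σ x^j/j!)(Σ y^k/k!) = Σ_m (Σ_{j+k=m} x^j y^k/(j!k!)) = Σ_m (x+y)^m/m! by the binomial theorem.
So the two sides agree for all real values of x and y for which both sides are defined.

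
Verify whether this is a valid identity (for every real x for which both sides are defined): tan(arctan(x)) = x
Claim: tan(arctan(x)) = x.
Reasoning: For every real x, arctan(x) is by definition the angle in (-π/2, π/2) whose tangent equals x. Taking the tangent of that angle returns x.
So the two sides agree for every real x for which both sides are defined.

Conclusion: Yes, this is an identity.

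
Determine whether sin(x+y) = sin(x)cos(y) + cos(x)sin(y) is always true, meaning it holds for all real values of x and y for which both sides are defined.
Claim: sin(x+y) = sin(x)cos(y) + cos(x)sin(y).
Reasoning: By Euler's formula e^(i(x+y)) = e^(ix)·e^(iy) = (cos x + i·sin x)(cos y + i·sin y). The imaginary part of the left side is sin(x+y); the imaginary part of the product is sin(x)cos(y) + cos(x)sin(y).
So the two sides agree for all real values of x and y for which both sides are defined.

Conclusion: Yes, this is an identity.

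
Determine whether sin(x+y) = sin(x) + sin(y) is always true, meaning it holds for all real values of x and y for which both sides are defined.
No, this is NOT an identity.

Claim: sin(x+y) = sin(x) + sin(y).
Test a specific point where both sides are defined: x = π/4, y = π/4.
LHS = sin(x+y) ≈ 1.0000
RHS = sin(x) + sin(y) ≈ 1.4142
Since 1.0000 ≠ 1.4142, the equation fails at this point, so it cannot hold for all real values of x and y for which both sides are defined.
The correct expansion is sin(x+y) = sin(x)cos(y) + cos(x)sin(y); sine is not additive.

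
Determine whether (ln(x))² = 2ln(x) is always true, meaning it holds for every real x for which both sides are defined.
Claim: (ln(x))² = 2ln(x).
Test a specific point where both sides are defined: x = 2.
LHS = (ln(x))² ≈ 0.4805
RHS = 2ln(x) ≈ 1.3863
Since 0.4805 ≠ 1.3863, the equation fails at this point, so it cannot hold for every real x for which both sides are defined.
2ln(x) equals ln(x²), which is not the same as (ln x)².

Conclusion: No, this is NOT an identity.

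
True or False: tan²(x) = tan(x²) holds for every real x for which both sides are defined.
False.

Claim: tan²(x) = tan(x²).
Test a specific point where both sides are defined: x = -π/4.
LHS = tan²(x) ≈ 1.0000
RHS = tan(x²) ≈ 0.7092
Since 1.0000 ≠ 0.7092, the equation fails at this point, so it cannot hold for every real x for which both sides are defined.
tan²(x) means (tan x)², squaring the output; tan(x²) squares the input. These are different functions.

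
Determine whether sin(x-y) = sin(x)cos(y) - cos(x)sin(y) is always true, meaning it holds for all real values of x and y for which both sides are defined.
Claim: sin(x-y) = sin(x)cos(y) - cos(x)sin(y).
Reasoning: Replace y by -y in sin(x+y) = sin(x)cos(y) + cos(x)sin(y) and use cos(-y) = cos(y), sin(-y) = -sin(y): sin(x-y) = sin(x)cos(y) - cos(x)sin(y).
So the two sides agree for all real values of x and y for which both sides are defined.

Conclusion: Yes, this is an identity.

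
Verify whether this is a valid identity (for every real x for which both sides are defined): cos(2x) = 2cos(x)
No, this is NOT an identity.

Claim: cos(2x) = 2cos(x).
Test a specific point where both sides are defined: x = π/4.
LHS = cos(2x) ≈ 0.0000
RHS = 2cos(x) ≈ 1.4142
Since 0.0000 ≠ 1.4142, the equation fails at this point, so it cannot hold for every real x for which both sides are defined.
The correct double-angle formula is cos(2x) = cos²x - sin²x.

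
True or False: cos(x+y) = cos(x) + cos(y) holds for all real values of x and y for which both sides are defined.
Claim: cos(x+y) = cos(x) + cos(y).
Test a specific point where both sides are defined: x = 2π/3, y = π/4.
LHS = cos(x+y) ≈ -0.9659
RHS = cos(x) + cos(y) ≈ 0.2071
Since -0.9659 ≠ 0.2071, the equation fails at this point, so it cannot hold for all real values of x and y for which both sides are defined.
The correct expansion is cos(x+y) = cos(x)cos(y) - sin(x)sin(y); cosine is not additive.

Conclusion: False.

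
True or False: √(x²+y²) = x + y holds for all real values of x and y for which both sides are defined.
False.

Claim: √(x²+y²) = x + y.
Test a specific point where both sides are defined: x = 2, y = 1.
LHS = √(x²+y²) ≈ 2.2361
RHS = x + y ≈ 3.0000
Since 2.2361 ≠ 3.0000, the equation fails at this point, so it cannot hold for all real values of x and y for which both sides are defined.
(x+y)² = x² + 2xy + y², not x² + y², so the square root does not split this way.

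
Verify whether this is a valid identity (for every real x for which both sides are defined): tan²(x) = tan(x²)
Claim: tan²(x) = tan(x²).
Test a specific point where both sides are defined: x = π/6.
LHS = tan²(x) ≈ 0.3333
RHS = tan(x²) ≈ 0.2812
Since 0.3333 ≠ 0.2812, the equation fails at this point, so it cannot hold for every real x for which both sides are defined.
tan²(x) means (tan x)², squaring the output; tan(x²) squares the input. These are different functions.

Conclusion: No, this is NOT an identity.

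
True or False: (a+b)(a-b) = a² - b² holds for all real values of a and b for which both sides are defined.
Claim: (a+b)(a-b) = a² - b².
Reasoning: Expand: (a+b)(a-b) = a² - ab + ba - b² = a² - b² (the cross terms cancel).
So the two sides agree for all real values of a and b for which both sides are defined.

Conclusion: True.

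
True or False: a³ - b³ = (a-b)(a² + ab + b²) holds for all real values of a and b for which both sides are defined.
Claim: a³ - b³ = (a-b)(a² + ab + b²).
Reasoning: Expand the right side: (a-b)(a² + ab + b²) = a³ + a²b + ab² - a²b - ab² - b³ = a³ - b³ (the middle terms cancel in pairs).
So the two sides agree for all real values of a and b for which both sides are defined.

Conclusion: True.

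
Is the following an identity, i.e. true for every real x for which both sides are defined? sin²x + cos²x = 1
Yes, this is an identity.

Claim: sin²x + cos²x = 1.
Reasoning: The point (cos x, sin x) lies on the unit circle X² + Y² = 1, so cos²x + sin²x = 1 for every real x.
So the two sides agree for every real x for which both sides are defined.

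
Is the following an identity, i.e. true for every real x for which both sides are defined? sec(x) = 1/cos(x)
Claim: sec(x) = 1/cos(x).
Reasoning: sec(x) is by definition the reciprocal of cos(x), wherever cos(x) ≠ 0.
So the two sides agree for every real x for which both sides are defined.

Conclusion: Yes, this is an identity.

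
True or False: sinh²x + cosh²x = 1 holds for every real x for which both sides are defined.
False.

Claim: sinh²x + cosh²x = 1.
Test a specific point where both sides are defined: x = 1/2.
LHS = sinh²x + cosh²x ≈ 1.5431
RHS = 1 ≈ 1.0000
Since 1.5431 ≠ 1.0000, the equation fails at this point, so it cannot hold for every real x for which both sides are defined.
The correct hyperbolic identity is cosh²x - sinh²x = 1 (a difference); the sum sinh²x + cosh²x equals cosh(2x).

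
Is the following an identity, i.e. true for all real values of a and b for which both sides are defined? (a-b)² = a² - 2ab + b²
Yes, this is an identity.

Claim: (a-b)² = a² - 2ab + b².
Reasoning: Expand: (a-b)² = (a-b)(a-b) = a·a - a·b - b·a + b·b = a² - 2ab + b².
So the two sides agree for all real values of a and b for which both sides are defined.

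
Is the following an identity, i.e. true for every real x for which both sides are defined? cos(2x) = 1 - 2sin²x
Claim: cos(2x) = 1 - 2sin²x.
Reasoning: cos(2x) = cos²x - sin²x. Replace cos²x by 1 - sin²x: (1 - sin²x) - sin²x = 1 - 2sin²x.
So the two sides agree for every real x for which both sides are defined.

Conclusion: Yes, this is an identity.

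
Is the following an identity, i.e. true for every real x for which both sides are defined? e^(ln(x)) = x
Claim: e^(ln(x)) = x.
Reasoning: For x > 0, ln(x) is by definition the exponent p such that e^p = x. Raising e to that exponent therefore returns x: e^(ln x) = x.
So the two sides agree for every real x for which both sides are defined.

Conclusion: Yes, this is an identity.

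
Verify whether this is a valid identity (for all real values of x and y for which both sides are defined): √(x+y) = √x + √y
No, this is NOT an identity.

Claim: √(x+y) = √x + √y.
Test a specific point where both sides are defined: x = 4, y = 3.
LHS = √(x+y) ≈ 2.6458
RHS = √x + √y ≈ 3.7321
Since 2.6458 ≠ 3.7321, the equation fails at this point, so it cannot hold for all real values of x and y for which both sides are defined.
Squaring the right side gives x + 2√(xy) + y, not x + y.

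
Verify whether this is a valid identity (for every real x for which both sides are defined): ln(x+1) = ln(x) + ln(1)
Claim: ln(x+1) = ln(x) + ln(1).
Test a specific point where both sides are defined: x = 1.
LHS = ln(x+1) ≈ 0.6931
RHS = ln(x) + ln(1) ≈ 0.0000
Since 0.6931 ≠ 0.0000, the equation fails at this point, so it cannot hold for every real x for which both sides are defined.
ln(1) = 0, so the right side is just ln(x), which differs from ln(x+1).

Conclusion: No, this is NOT an identity.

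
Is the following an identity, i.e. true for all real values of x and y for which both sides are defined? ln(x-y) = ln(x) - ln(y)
No, this is NOT an identity.

Claim: ln(x-y) = ln(x) - ln(y).
Test a specific point where both sides are defined: x = 3/2, y = 1.
LHS = ln(x-y) ≈ -0.6931
RHS = ln(x) - ln(y) ≈ 0.4055
Since -0.6931 ≠ 0.4055, the equation fails at this point, so it cannot hold for all real values of x and y for which both sides are defined.
ln(x) - ln(y) = ln(x/y), not ln(x-y).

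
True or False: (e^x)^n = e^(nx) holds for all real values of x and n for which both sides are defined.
True.

Claim: (e^x)^n = e^(nx).
Reasoning: e^x is a positive real number, and for a positive base B and real exponent n, B^n = e^(n·ln B). With B = e^x, ln B = x, so (e^x)^n = e^(n·x).
So the two sides agree for all real values of x and n for which both sides are defined.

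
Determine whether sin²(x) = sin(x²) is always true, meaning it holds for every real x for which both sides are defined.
Claim: sin²(x) = sin(x²).
Test a specific point where both sides are defined: x = π/6.
LHS = sin²(x) ≈ 0.2500
RHS = sin(x²) ≈ 0.2707
Since 0.2500 ≠ 0.2707, the equation fails at this point, so it cannot hold for every real x for which both sides are defined.
sin²(x) means (sin x)², squaring the output; sin(x²) squares the input. These are different functions.

Conclusion: No, this is NOT an identity.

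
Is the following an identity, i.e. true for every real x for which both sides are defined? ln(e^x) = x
Claim: ln(e^x) = x.
Reasoning: ln is the inverse of the exponential: ln(e^x) asks for the exponent p with e^p = e^x, and since e^p is one-to-one that exponent is p = x.
So the two sides agree for every real x for which both sides are defined.

Conclusion: Yes, this is an identity.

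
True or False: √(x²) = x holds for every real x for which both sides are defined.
Claim: √(x²) = x.
Test a specific point where both sides are defined: x = -3.
LHS = √(x²) ≈ 3.0000
RHS = x ≈ -3.0000
Since 3.0000 ≠ -3.0000, the equation fails at this point, so it cannot hold for every real x for which both sides are defined.
√(x²) = |x|, which differs from x whenever x < 0 (both sides are defined for every real x).

Conclusion: False.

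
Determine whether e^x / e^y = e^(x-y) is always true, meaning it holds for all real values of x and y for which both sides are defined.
Yes, this is an identity.

Claim: e^x / e^y = e^(x-y).
Reasoning: 1/e^y = e^(-y), so e^x / e^y = e^x · e^(-y) = e^(x + (-y)) = e^(x-y) by the product rule for exponents.
So the two sides agree for all real values of x and y for which both sides are defined.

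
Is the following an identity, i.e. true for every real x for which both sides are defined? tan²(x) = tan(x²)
Claim: tan²(x) = tan(x²).
Test a specific point where both sides are defined: x = -π/4.
LHS = tan²(x) ≈ 1.0000
RHS = tan(x²) ≈ 0.7092
Since 1.0000 ≠ 0.7092, the equation fails at this point, so it cannot hold for every real x for which both sides are defined.
tan²(x) means (tan x)², squaring the output; tan(x²) squares the input. These are different functions.

Conclusion: No, this is NOT an identity.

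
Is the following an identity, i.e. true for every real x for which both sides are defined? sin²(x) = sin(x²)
No, this is NOT an identity.

Claim: sin²(x) = sin(x²).
Test a specific point where both sides are defined: x = -π/4.
LHS = sin²(x) ≈ 0.5000
RHS = sin(x²) ≈ 0.5785
Since 0.5000 ≠ 0.5785, the equation fails at this point, so it cannot hold for every real x for which both sides are defined.
sin²(x) means (sin x)², squaring the output; sin(x²) squares the input. These are different functions.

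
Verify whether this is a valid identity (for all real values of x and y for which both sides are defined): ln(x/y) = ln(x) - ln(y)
Yes, this is an identity.

Claim: ln(x/y) = ln(x) - ln(y).
Reasoning: Both sides are simultaneously defined only when x, y > 0. Write x = e^p, y = e^q. Then x/y = e^(p-q), so ln(x/y) = p - q = ln(x) - ln(y).
So the two sides agree for all real values of x and y for which both sides are defined.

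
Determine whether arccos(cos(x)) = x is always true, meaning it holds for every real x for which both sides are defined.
Claim: arccos(cos(x)) = x.
Test a specific point where both sides are defined: x = -π/3.
LHS = arccos(cos(x)) ≈ 1.0472
RHS = x ≈ -1.0472
Since 1.0472 ≠ -1.0472, the equation fails at this point, so it cannot hold for every real x for which both sides are defined.
arccos only returns values in [0, π], so arccos(cos(x)) = x holds only for x in that interval, not for all real x.

Conclusion: No, this is NOT an identity.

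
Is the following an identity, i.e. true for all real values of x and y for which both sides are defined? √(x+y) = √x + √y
Claim: √(x+y) = √x + √y.
Test a specific point where both sides are defined: x = 1, y = 1.
LHS = √(x+y) ≈ 1.4142
RHS = √x + √y ≈ 2.0000
Since 1.4142 ≠ 2.0000, the equation fails at this point, so it cannot hold for all real values of x and y for which both sides are defined.
Squaring the right side gives x + 2√(xy) + y, not x + y.

Conclusion: No, this is NOT an identity.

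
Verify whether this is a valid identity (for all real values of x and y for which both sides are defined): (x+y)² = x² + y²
No, this is NOT an identity.

Claim: (x+y)² = x² + y².
Test a specific point where both sides are defined: x = -3, y = 5.
LHS = (x+y)² ≈ 4.0000
RHS = x² + y² ≈ 34.0000
Since 4.0000 ≠ 34.0000, the equation fails at this point, so it cannot hold for all real values of x and y for which both sides are defined.
The correct expansion is (x+y)² = x² + 2xy + y²; the cross term 2xy is missing.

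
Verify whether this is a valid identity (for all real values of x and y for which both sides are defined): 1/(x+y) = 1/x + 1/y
Claim: 1/(x+y) = 1/x + 1/y.
Test a specific point where both sides are defined: x = 5, y = 5.
LHS = 1/(x+y) ≈ 0.1000
RHS = 1/x + 1/y ≈ 0.4000
Since 0.1000 ≠ 0.4000, the equation fails at this point, so it cannot hold for all real values of x and y for which both sides are defined.
1/x + 1/y = (x+y)/(xy), which is not 1/(x+y).

Conclusion: No, this is NOT an identity.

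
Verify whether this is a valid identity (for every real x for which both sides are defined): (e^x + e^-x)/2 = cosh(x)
Yes, this is an identity.

Claim: (e^x + e^-x)/2 = cosh(x).
Reasoning: This is exactly the definition of the hyperbolic cosine: cosh(x) := (e^x + e^-x)/2.
So the two sides agree for every real x for which both sides are defined.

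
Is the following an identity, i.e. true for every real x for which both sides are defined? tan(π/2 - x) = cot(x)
Claim: tan(π/2 - x) = cot(x).
Reasoning: tan(π/2 - x) = sin(π/2 - x)/cos(π/2 - x) = cos(x)/sin(x) = cot(x), using the cofunction identities sin(π/2 - x) = cos(x) and cos(π/2 - x) = sin(x).
So the two sides agree for every real x for which both sides are defined.

Conclusion: Yes, this is an identity.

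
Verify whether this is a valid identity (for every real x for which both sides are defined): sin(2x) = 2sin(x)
No, this is NOT an identity.

Claim: sin(2x) = 2sin(x).
Test a specific point where both sides are defined: x = π/2.
LHS = sin(2x) ≈ 0.0000
RHS = 2sin(x) ≈ 2.0000
Since 0.0000 ≠ 2.0000, the equation fails at this point, so it cannot hold for every real x for which both sides are defined.
The correct double-angle formula is sin(2x) = 2sin(x)cos(x).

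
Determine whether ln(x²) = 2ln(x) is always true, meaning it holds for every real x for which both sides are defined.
Yes, this is an identity.

Claim: ln(x²) = 2ln(x).
Reasoning: The right side requires x > 0. For x > 0, x² = (e^(ln x))² = e^(2ln x), so ln(x²) = 2ln(x). (For x < 0 the right side is undefined, so those values are outside the claim.)
So the two sides agree for every real x for which both sides are defined.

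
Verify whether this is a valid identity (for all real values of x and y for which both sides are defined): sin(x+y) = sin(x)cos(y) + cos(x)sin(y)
Claim: sin(x+y) = sin(x)cos(y) + cos(x)sin(y).
Reasoning: By Euler's formula e^(i(x+y)) = e^(ix)·e^(iy) = (cos x + i·sin x)(cos y + i·sin y). The imaginary part of the left side is sin(x+y); the imaginary part of the product is sin(x)cos(y) + cos(x)sin(y).
So the two sides agree for all real values of x and y for which both sides are defined.

Conclusion: Yes, this is an identity.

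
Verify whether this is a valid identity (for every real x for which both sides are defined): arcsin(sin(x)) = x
No, this is NOT an identity.

Claim: arcsin(sin(x)) = x.
Test a specific point where both sides are defined: x = 2π/3.
LHS = arcsin(sin(x)) ≈ 1.0472
RHS = x ≈ 2.0944
Since 1.0472 ≠ 2.0944, the equation fails at this point, so it cannot hold for every real x for which both sides are defined.
arcsin only returns values in [-π/2, π/2], so arcsin(sin(x)) = x holds only for x in that interval, not for all real x.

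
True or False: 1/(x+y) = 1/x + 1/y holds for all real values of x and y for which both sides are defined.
Claim: 1/(x+y) = 1/x + 1/y.
Test a specific point where both sides are defined: x = 3/2, y = 4.
LHS = 1/(x+y) ≈ 0.1818
RHS = 1/x + 1/y ≈ 0.9167
Since 0.1818 ≠ 0.9167, the equation fails at this point, so it cannot hold for all real values of x and y for which both sides are defined.
1/x + 1/y = (x+y)/(xy), which is not 1/(x+y).

Conclusion: False.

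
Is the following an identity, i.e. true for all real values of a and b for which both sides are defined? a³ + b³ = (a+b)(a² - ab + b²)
Yes, this is an identity.

Claim: a³ + b³ = (a+b)(a² - ab + b²).
Reasoning: Expand the right side: (a+b)(a² - ab + b²) = a³ - a²b + ab² + a²b - ab² + b³ = a³ + b³ (the middle terms cancel in pairs).
So the two sides agree for all real values of a and b for which both sides are defined.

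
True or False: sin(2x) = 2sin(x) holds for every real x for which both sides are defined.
False.

Claim: sin(2x) = 2sin(x).
Test a specific point where both sides are defined: x = 3π/4.
LHS = sin(2x) ≈ -1.0000
RHS = 2sin(x) ≈ 1.4142
Since -1.0000 ≠ 1.4142, the equation fails at this point, so it cannot hold for every real x for which both sides are defined.
The correct double-angle formula is sin(2x) = 2sin(x)cos(x).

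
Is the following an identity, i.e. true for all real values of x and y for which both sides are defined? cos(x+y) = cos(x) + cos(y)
Claim: cos(x+y) = cos(x) + cos(y).
Test a specific point where both sides are defined: x = π/6, y = π/4.
LHS = cos(x+y) ≈ 0.2588
RHS = cos(x) + cos(y) ≈ 1.5731
Since 0.2588 ≠ 1.5731, the equation fails at this point, so it cannot hold for all real values of x and y for which both sides are defined.
The correct expansion is cos(x+y) = cos(x)cos(y) - sin(x)sin(y); cosine is not additive.

Conclusion: No, this is NOT an identity.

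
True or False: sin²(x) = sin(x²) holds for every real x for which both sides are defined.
False.

Claim: sin²(x) = sin(x²).
Test a specific point where both sides are defined: x = 3π/4.
LHS = sin²(x) ≈ 0.5000
RHS = sin(x²) ≈ -0.6680
Since 0.5000 ≠ -0.6680, the equation fails at this point, so it cannot hold for every real x for which both sides are defined.
sin²(x) means (sin x)², squaring the output; sin(x²) squares the input. These are different functions.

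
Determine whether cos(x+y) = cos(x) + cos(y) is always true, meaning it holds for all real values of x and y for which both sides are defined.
No, this is NOT an identity.

Claim: cos(x+y) = cos(x) + cos(y).
Test a specific point where both sides are defined: x = -π/6, y = π/2.
LHS = cos(x+y) ≈ 0.5000
RHS = cos(x) + cos(y) ≈ 0.8660
Since 0.5000 ≠ 0.8660, the equation fails at this point, so it cannot hold for all real values of x and y for which both sides are defined.
The correct expansion is cos(x+y) = cos(x)cos(y) - sin(x)sin(y); cosine is not additive.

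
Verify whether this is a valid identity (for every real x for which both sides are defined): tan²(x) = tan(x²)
No, this is NOT an identity.

Claim: tan²(x) = tan(x²).
Test a specific point where both sides are defined: x = π/4.
LHS = tan²(x) ≈ 1.0000
RHS = tan(x²) ≈ 0.7092
Since 1.0000 ≠ 0.7092, the equation fails at this point, so it cannot hold for every real x for which both sides are defined.
tan²(x) means (tan x)², squaring the output; tan(x²) squares the input. These are different functions.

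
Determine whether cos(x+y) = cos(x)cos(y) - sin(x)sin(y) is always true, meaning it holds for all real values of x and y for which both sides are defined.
Claim: cos(x+y) = cos(x)cos(y) - sin(x)sin(y).
Reasoning: By Euler's formula e^(i(x+y)) = e^(ix)·e^(iy) = (cos x + i·sin x)(cos y + i·sin y). The real part of the left side is cos(x+y); the real part of the product is cos(x)cos(y) - sin(x)sin(y) (since i·i = -1).
So the two sides agree for all real values of x and y for which both sides are defined.

Conclusion: Yes, this is an identity.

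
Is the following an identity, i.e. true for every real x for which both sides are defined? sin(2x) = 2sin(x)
Claim: sin(2x) = 2sin(x).
Test a specific point where both sides are defined: x = π/2.
LHS = sin(2x) ≈ 0.0000
RHS = 2sin(x) ≈ 2.0000
Since 0.0000 ≠ 2.0000, the equation fails at this point, so it cannot hold for every real x for which both sides are defined.
The correct double-angle formula is sin(2x) = 2sin(x)cos(x).

Conclusion: No, this is NOT an identity.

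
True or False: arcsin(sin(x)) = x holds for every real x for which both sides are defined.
Claim: arcsin(sin(x)) = x.
Test a specific point where both sides are defined: x = 3π/4.
LHS = arcsin(sin(x)) ≈ 0.7854
RHS = x ≈ 2.3562
Since 0.7854 ≠ 2.3562, the equation fails at this point, so it cannot hold for every real x for which both sides are defined.
arcsin only returns values in [-π/2, π/2], so arcsin(sin(x)) = x holds only for x in that interval, not for all real x.

Conclusion: False.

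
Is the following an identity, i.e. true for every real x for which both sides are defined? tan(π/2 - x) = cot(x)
Claim: tan(π/2 - x) = cot(x).
Reasoning: tan(π/2 - x) = sin(π/2 - x)/cos(π/2 - x) = cos(x)/sin(x) = cot(x), using the cofunction identities sin(π/2 - x) = cos(x) and cos(π/2 - x) = sin(x).
So the two sides agree for every real x for which both sides are defined.

Conclusion: Yes, this is an identity.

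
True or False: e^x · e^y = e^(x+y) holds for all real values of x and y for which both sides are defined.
Claim: e^x · e^y = e^(x+y).
Reasoning: This is the law of exponents for a common base: multiplying powers adds exponents. E.g. from the series, (Σ x^j/j!)(Σ y^k/k!) = Σ_m (Σ_{j+k=m} x^j y^k/(j!k!)) = Σ_m (x+y)^m/m! by the binomial theorem.
So the two sides agree for all real values of x and y for which both sides are defined.

Conclusion: True.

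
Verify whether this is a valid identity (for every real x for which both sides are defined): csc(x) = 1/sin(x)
Claim: csc(x) = 1/sin(x).
Reasoning: csc(x) is by definition the reciprocal of sin(x), wherever sin(x) ≠ 0.
So the two sides agree for every real x for which both sides are defined.

Conclusion: Yes, this is an identity.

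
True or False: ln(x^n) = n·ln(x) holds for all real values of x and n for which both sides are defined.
True.

Claim: ln(x^n) = n·ln(x).
Reasoning: The right side requires x > 0. For x > 0, x^n = (e^(ln x))^n = e^(n·ln x), so taking ln of both sides gives ln(x^n) = n·ln(x).
So the two sides agree for all real values of x and n for which both sides are defined.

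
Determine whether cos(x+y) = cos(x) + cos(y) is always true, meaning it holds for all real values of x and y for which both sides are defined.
Claim: cos(x+y) = cos(x) + cos(y).
Test a specific point where both sides are defined: x = -π/2, y = -π/3.
LHS = cos(x+y) ≈ -0.8660
RHS = cos(x) + cos(y) ≈ 0.5000
Since -0.8660 ≠ 0.5000, the equation fails at this point, so it cannot hold for all real values of x and y for which both sides are defined.
The correct expansion is cos(x+y) = cos(x)cos(y) - sin(x)sin(y); cosine is not additive.

Conclusion: No, this is NOT an identity.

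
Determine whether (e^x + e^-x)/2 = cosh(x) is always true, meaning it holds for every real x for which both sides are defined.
Yes, this is an identity.

Claim: (e^x + e^-x)/2 = cosh(x).
Reasoning: This is exactly the definition of the hyperbolic cosine: cosh(x) := (e^x + e^-x)/2.
So the two sides agree for every real x for which both sides are defined.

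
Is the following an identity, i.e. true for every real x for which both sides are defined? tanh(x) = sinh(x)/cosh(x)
Claim: tanh(x) = sinh(x)/cosh(x).
Reasoning: tanh(x) is defined as sinh(x)/cosh(x) = (e^x - e^-x)/(e^x + e^-x); cosh(x) ≥ 1 is never zero, so this holds for every real x.
So the two sides agree for every real x for which both sides are defined.

Conclusion: Yes, this is an identity.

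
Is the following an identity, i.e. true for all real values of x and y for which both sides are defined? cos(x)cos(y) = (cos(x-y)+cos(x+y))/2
Claim: cos(x)cos(y) = (cos(x-y)+cos(x+y))/2.
Reasoning: cos(x-y) = cos(x)cos(y) + sin(x)sin(y) and cos(x+y) = cos(x)cos(y) - sin(x)sin(y). Adding, cos(x-y) + cos(x+y) = 2cos(x)cos(y); divide by 2.
So the two sides agree for all real values of x and y for which both sides are defined.

Conclusion: Yes, this is an identity.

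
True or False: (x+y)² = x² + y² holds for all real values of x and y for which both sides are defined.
Claim: (x+y)² = x² + y².
Test a specific point where both sides are defined: x = -2, y = 5.
LHS = (x+y)² ≈ 9.0000
RHS = x² + y² ≈ 29.0000
Since 9.0000 ≠ 29.0000, the equation fails at this point, so it cannot hold for all real values of x and y for which both sides are defined.
The correct expansion is (x+y)² = x² + 2xy + y²; the cross term 2xy is missing.

Conclusion: False.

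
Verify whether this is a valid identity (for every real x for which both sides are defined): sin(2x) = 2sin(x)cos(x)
Claim: sin(2x) = 2sin(x)cos(x).
Reasoning: Put y = x in the addition formula sin(x+y) = sin(x)cos(y) + cos(x)sin(y): sin(2x) = sin(x)cos(x) + cos(x)sin(x) = 2sin(x)cos(x).
So the two sides agree for every real x for which both sides are defined.

Conclusion: Yes, this is an identity.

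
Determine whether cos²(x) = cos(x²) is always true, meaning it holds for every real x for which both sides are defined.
No, this is NOT an identity.

Claim: cos²(x) = cos(x²).
Test a specific point where both sides are defined: x = -π/6.
LHS = cos²(x) ≈ 0.7500
RHS = cos(x²) ≈ 0.9627
Since 0.7500 ≠ 0.9627, the equation fails at this point, so it cannot hold for every real x for which both sides are defined.
cos²(x) means (cos x)², squaring the output; cos(x²) squares the input. These are different functions.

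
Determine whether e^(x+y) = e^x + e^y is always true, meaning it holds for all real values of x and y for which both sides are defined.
No, this is NOT an identity.

Claim: e^(x+y) = e^x + e^y.
Test a specific point where both sides are defined: x = 2, y = -1.
LHS = e^(x+y) ≈ 2.7183
RHS = e^x + e^y ≈ 7.7569
Since 2.7183 ≠ 7.7569, the equation fails at this point, so it cannot hold for all real values of x and y for which both sides are defined.
The correct rule is e^(x+y) = e^x · e^y (a product, not a sum).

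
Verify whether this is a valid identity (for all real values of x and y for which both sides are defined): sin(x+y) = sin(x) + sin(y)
Claim: sin(x+y) = sin(x) + sin(y).
Test a specific point where both sides are defined: x = -π/4, y = 2π/3.
LHS = sin(x+y) ≈ 0.9659
RHS = sin(x) + sin(y) ≈ 0.1589
Since 0.9659 ≠ 0.1589, the equation fails at this point, so it cannot hold for all real values of x and y for which both sides are defined.
The correct expansion is sin(x+y) = sin(x)cos(y) + cos(x)sin(y); sine is not additive.

Conclusion: No, this is NOT an identity.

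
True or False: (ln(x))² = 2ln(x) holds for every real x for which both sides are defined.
False.

Claim: (ln(x))² = 2ln(x).
Test a specific point where both sides are defined: x = 4.
LHS = (ln(x))² ≈ 1.9218
RHS = 2ln(x) ≈ 2.7726
Since 1.9218 ≠ 2.7726, the equation fails at this point, so it cannot hold for every real x for which both sides are defined.
2ln(x) equals ln(x²), which is not the same as (ln x)².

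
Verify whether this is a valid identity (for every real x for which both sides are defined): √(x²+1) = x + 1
No, this is NOT an identity.

Claim: √(x²+1) = x + 1.
Test a specific point where both sides are defined: x = -1.
LHS = √(x²+1) ≈ 1.4142
RHS = x + 1 ≈ 0.0000
Since 1.4142 ≠ 0.0000, the equation fails at this point, so it cannot hold for every real x for which both sides are defined.
(x+1)² = x² + 2x + 1 ≠ x² + 1 unless x = 0.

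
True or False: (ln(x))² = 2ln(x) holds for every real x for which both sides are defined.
Claim: (ln(x))² = 2ln(x).
Test a specific point where both sides are defined: x = 4.
LHS = (ln(x))² ≈ 1.9218
RHS = 2ln(x) ≈ 2.7726
Since 1.9218 ≠ 2.7726, the equation fails at this point, so it cannot hold for every real x for which both sides are defined.
2ln(x) equals ln(x²), which is not the same as (ln x)².

Conclusion: False.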